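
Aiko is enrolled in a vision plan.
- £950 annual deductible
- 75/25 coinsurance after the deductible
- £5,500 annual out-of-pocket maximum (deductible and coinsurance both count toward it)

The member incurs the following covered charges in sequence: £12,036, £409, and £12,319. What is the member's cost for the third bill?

Claim 1 (£12,036): deductible takes £950, £11,086 remains; coinsurance £11,086 × 25% = £2,771.50. Member pays £3,721.50; OOP now £3,721.50.
Claim 2 (£409): deductible already satisfied, so member's share is 25% × £409 = £102.25. Member pays £102.25; OOP now £3,823.75.
Claim 3 (£12,319): deductible already satisfied, so member's share is 25% × £12,319 = £3,079.75. OOP would hit £6,903.50 > £5,500, so the cap limits the member to £5,500 − £3,823.75 = £1,676.25.

£1,676.25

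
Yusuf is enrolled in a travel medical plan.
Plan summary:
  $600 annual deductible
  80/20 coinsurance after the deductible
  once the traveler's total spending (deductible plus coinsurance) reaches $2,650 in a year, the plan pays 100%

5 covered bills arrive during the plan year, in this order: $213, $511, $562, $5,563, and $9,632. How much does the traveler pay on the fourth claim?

$1,112.60

Claim 1 ($213): fully absorbed by the deductible. Cost to traveler: $213. OOP to date $213.
Claim 2 ($511): deductible takes $387, $124 remains; 20% of $124 = $24.80. Traveler owes $411.80 (running OOP $624.80).
Claim 3 ($562): deductible already satisfied, so traveler's share is 20% × $562 = $112.40. Traveler owes $112.40 (running OOP $737.20).
Claim 4 ($5,563): deductible already satisfied, so traveler's share is 20% × $5,563 = $1,112.60. Traveler pays $1,112.60; OOP now $1,849.80.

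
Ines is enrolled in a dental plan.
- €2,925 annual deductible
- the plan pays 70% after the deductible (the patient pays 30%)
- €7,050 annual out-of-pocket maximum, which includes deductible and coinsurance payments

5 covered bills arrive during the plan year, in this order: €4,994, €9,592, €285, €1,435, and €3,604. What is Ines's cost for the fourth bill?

Bill 1, €4,994: deductible takes €2,925, €2,069 remains; patient's 30% is €620.70. Patient owes €3,545.70 (running OOP €3,545.70).
Bill 2, €9,592: deductible met; 30% of €9,592 = €2,877.60. Cost to patient: €2,877.60. OOP to date €6,423.30.
Bill 3, €285: deductible met; 30% of €285 = €85.50. Patient pays €85.50; OOP now €6,508.80.
Bill 4, €1,435: deductible met; 30% of €1,435 = €430.50. Patient pays €430.50; OOP now €6,939.30.

€430.50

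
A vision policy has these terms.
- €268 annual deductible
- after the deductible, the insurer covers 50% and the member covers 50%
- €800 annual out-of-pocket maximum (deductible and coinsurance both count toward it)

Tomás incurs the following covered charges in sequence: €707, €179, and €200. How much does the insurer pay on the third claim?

€100

#1 (€707): deductible takes €268, €439 remains; 50% of €439 = €219.50. Member pays €487.50; OOP now €487.50. Insurer: €707 − €487.50 = €219.50.
#2 (€179): deductible already satisfied, so member's share is 50% × €179 = €89.50. Member owes €89.50 (running OOP €577). Insurer: €179 − €89.50 = €89.50.
#3 (€200): deductible met; 50% of €200 = €100. Member pays €100; OOP now €677. Plan pays €200 − €100 = €100.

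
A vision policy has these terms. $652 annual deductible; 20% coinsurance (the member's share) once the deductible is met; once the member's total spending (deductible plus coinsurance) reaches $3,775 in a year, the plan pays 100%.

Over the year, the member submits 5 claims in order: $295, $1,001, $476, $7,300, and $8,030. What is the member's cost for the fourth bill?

#1 ($295): all of it applies to the deductible. Member owes $295 (running OOP $295).
#2 ($1,001): $357 to deductible, leaving $644; coinsurance $644 × 20% = $128.80. Member owes $485.80 (running OOP $780.80).
#3 ($476): deductible met; 20% of $476 = $95.20. Cost to member: $95.20. OOP to date $876.
#4 ($7,300): deductible met; 20% of $7,300 = $1,460. Member owes $1,460 (running OOP $2,336).

$1,460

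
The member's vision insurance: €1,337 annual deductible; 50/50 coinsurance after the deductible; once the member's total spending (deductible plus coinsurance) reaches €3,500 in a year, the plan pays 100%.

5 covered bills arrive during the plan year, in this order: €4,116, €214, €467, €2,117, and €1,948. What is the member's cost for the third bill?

Claim 1 (€4,116): €1,337 finishes the deductible; €2,779 goes to coinsurance; member's 50% is €1,389.50. Cost to member: €2,726.50. OOP to date €2,726.50.
Claim 2 (€214): deductible already satisfied, so member's share is 50% × €214 = €107. Cost to member: €107. OOP to date €2,833.50.
Claim 3 (€467): deductible already satisfied, so member's share is 50% × €467 = €233.50. Cost to member: €233.50. OOP to date €3,067.

€233.50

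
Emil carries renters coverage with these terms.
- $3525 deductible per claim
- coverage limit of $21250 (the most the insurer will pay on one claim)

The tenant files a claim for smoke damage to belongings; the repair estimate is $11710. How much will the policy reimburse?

$8185

After the deductible, $11710 − $3525 = $8185 remains.
$8185 is within the $21250 limit, so the insurer pays $8185.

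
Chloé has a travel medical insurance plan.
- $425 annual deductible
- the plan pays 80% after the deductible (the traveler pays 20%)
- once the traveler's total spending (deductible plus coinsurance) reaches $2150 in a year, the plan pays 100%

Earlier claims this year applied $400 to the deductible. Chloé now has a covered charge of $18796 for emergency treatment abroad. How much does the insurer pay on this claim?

Remaining deductible: $425 − $400 = $25.
The remaining $18771 (= $18796 − $25) moves to coinsurance.
20% of $18771 = $3754.20 falls to the traveler.
Traveler responsibility before any cap: $25 + $3754.20 = $3779.20.
That would bring total out-of-pocket to $4179.20, past the $2150 cap. The traveler is capped at $2150 − $400 = $1750 on this claim.
Insurer pays the balance: $18796 − $1750 = $17046.

$17046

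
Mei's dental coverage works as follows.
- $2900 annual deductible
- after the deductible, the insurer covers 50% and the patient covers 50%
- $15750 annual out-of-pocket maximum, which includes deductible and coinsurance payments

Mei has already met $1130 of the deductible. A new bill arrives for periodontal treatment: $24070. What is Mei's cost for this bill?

$12920

Remaining deductible: $2900 − $1130 = $1770.
After the $1770 deductible portion, $24070 − $1770 = $22300 is subject to coinsurance.
Patient's 50% share of $22300 is $11150.
So the patient owes $1770 + $11150 = $12920 before any cap.
Total out-of-pocket so far would be $1130 + $12920 = $14050, below the $15750 cap — no reduction.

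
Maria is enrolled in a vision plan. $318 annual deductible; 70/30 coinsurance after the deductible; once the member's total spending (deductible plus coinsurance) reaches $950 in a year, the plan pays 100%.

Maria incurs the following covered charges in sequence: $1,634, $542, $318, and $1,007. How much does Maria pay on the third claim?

$74.60

Claim 1 ($1,634): deductible takes $318, $1,316 remains; 30% of $1,316 = $394.80. Member pays $712.80; OOP now $712.80.
Claim 2 ($542): deductible met; 30% of $542 = $162.60. Member owes $162.60 (running OOP $875.40).
Claim 3 ($318): 30% coinsurance on $318 = $95.40. That would push OOP to $970.80, over the $950 cap, so member pays $950 − $875.40 = $74.60.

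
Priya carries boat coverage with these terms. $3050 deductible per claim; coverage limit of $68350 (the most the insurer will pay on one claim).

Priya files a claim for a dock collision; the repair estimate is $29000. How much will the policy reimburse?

$25950

After the deductible, $29000 − $3050 = $25950 remains.
$25950 ≤ $68350, so the limit doesn't bind; insurer pays $25950.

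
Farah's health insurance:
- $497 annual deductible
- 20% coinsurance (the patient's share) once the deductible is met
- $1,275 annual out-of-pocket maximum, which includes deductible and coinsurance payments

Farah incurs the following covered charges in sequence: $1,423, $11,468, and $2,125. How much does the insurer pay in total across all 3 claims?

Claim 1 ($1,423): deductible takes $497, $926 remains; 20% of $926 = $185.20. Patient pays $682.20; OOP now $682.20. Insurer: $1,423 − $682.20 = $740.80.
Claim 2 ($11,468): deductible met; 20% of $11,468 = $2,293.60. That would push OOP to $2,975.80, over the $1,275 cap, so patient pays $1,275 − $682.20 = $592.80. Insurer: $11,468 − $592.80 = $10,875.20.
Claim 3 ($2,125): deductible already satisfied, so patient's share is 20% × $2,125 = $425. OOP would hit $1,700 > $1,275, so the cap limits the patient to $1,275 − $1,275 = $0. Insurer: $2,125 − $0 = $2,125.
Insurer total = bills − patient's total = $15,016 − $1,275 = $13,741.

$13,741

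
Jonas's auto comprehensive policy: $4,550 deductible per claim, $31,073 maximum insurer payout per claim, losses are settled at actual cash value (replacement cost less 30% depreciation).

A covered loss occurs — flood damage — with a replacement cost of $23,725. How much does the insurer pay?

Actual cash value after 30% depreciation: $23,725 × 70% = $16,607.50.
Less the $4,550 deductible: $16,607.50 − $4,550 = $12,057.50.
$12,057.50 ≤ $31,073, so the limit doesn't bind; insurer pays $12,057.50.

$12,057.50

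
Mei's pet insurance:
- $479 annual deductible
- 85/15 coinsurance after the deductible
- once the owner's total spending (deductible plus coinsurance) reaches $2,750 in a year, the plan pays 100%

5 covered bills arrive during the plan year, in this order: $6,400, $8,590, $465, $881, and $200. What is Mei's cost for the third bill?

Claim 1 — $6,400: $479 finishes the deductible; $5,921 goes to coinsurance; 15% of $5,921 = $888.15. Owner pays $1,367.15; OOP now $1,367.15.
Claim 2 — $8,590: deductible already satisfied, so owner's share is 15% × $8,590 = $1,288.50. Owner pays $1,288.50; OOP now $2,655.65.
Claim 3 — $465: deductible met; 15% of $465 = $69.75. Owner owes $69.75 (running OOP $2,725.40).

$69.75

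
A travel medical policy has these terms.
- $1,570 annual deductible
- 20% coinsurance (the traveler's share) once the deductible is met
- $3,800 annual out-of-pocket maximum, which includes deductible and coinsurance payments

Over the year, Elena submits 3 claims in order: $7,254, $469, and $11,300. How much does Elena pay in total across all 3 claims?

$3,800

Bill 1, $7,254: $1,570 to deductible, leaving $5,684; traveler's 20% is $1,136.80. Cost to traveler: $2,706.80. OOP to date $2,706.80.
Bill 2, $469: 20% coinsurance on $469 = $93.80. Traveler pays $93.80; OOP now $2,800.60.
Bill 3, $11,300: 20% coinsurance on $11,300 = $2,260. Adding that to $2,800.60 gives $5,060.60, past the $3,800 cap; traveler pays only $3,800 − $2,800.60 = $999.40.
Total paid by the traveler: $2,706.80 + $93.80 + $999.40 = $3,800.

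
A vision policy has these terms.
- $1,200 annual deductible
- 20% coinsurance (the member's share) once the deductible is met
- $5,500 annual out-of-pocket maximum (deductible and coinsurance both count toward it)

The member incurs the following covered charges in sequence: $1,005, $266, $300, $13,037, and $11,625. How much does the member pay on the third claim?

$60

#1 ($1,005): entire amount goes to the deductible. Member owes $1,005 (running OOP $1,005).
#2 ($266): $195 to deductible, leaving $71; member's 20% is $14.20. Cost to member: $209.20. OOP to date $1,214.20.
#3 ($300): deductible met; 20% of $300 = $60. Member owes $60 (running OOP $1,274.20).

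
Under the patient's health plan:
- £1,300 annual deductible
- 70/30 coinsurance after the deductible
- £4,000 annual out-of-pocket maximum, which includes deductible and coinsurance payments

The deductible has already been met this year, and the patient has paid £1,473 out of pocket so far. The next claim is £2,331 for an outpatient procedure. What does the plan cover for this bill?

£1,631.70

The deductible is already satisfied, so the full bill goes to coinsurance.
Patient's 30% share of £2,331 is £699.30.
Cumulative spending £1,473 + £699.30 = £2,172.30 stays under the £4,000 maximum.
The plan picks up £2,331 − £699.30 = £1,631.70.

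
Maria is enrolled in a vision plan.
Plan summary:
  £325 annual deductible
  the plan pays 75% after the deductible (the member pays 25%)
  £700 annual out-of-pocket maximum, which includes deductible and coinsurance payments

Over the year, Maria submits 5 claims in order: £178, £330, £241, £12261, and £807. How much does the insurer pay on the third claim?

Bill 1, £178: all of it applies to the deductible. Member pays £178; OOP now £178. Insurer: £178 − £178 = £0.
Bill 2, £330: £147 finishes the deductible; £183 goes to coinsurance; coinsurance £183 × 25% = £45.75. Member owes £192.75 (running OOP £370.75). Insurer: £330 − £192.75 = £137.25.
Bill 3, £241: deductible already satisfied, so member's share is 25% × £241 = £60.25. Member owes £60.25 (running OOP £431). Plan pays £241 − £60.25 = £180.75.

£180.75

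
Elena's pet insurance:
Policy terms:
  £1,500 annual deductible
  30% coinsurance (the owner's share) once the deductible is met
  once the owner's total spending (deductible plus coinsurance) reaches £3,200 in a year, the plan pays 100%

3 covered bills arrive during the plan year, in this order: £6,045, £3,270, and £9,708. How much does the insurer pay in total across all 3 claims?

Claim 1 (£6,045): deductible takes £1,500, £4,545 remains; 30% of £4,545 = £1,363.50. Owner owes £2,863.50 (running OOP £2,863.50). Plan pays £6,045 − £2,863.50 = £3,181.50.
Claim 2 (£3,270): deductible met; 30% of £3,270 = £981. Adding that to £2,863.50 gives £3,844.50, past the £3,200 cap; owner pays only £3,200 − £2,863.50 = £336.50. Plan pays £3,270 − £336.50 = £2,933.50.
Claim 3 (£9,708): deductible met; 30% of £9,708 = £2,912.40. That would push OOP to £6,112.40, over the £3,200 cap, so owner pays £3,200 − £3,200 = £0. Insurer: £9,708 − £0 = £9,708.
Insurer total: £3,181.50 + £2,933.50 + £9,708 = £15,823.

£15,823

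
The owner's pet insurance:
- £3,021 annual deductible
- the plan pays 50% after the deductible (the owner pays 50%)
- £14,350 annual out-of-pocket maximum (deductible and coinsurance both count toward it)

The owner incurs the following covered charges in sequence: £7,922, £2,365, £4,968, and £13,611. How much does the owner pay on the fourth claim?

Claim 1 — £7,922: £3,021 finishes the deductible; £4,901 goes to coinsurance; 50% of £4,901 = £2,450.50. Owner pays £5,471.50; OOP now £5,471.50.
Claim 2 — £2,365: deductible met; 50% of £2,365 = £1,182.50. Owner pays £1,182.50; OOP now £6,654.
Claim 3 — £4,968: deductible already satisfied, so owner's share is 50% × £4,968 = £2,484. Cost to owner: £2,484. OOP to date £9,138.
Claim 4 — £13,611: deductible met; 50% of £13,611 = £6,805.50. OOP would hit £15,943.50 > £14,350, so the cap limits the owner to £14,350 − £9,138 = £5,212.

£5,212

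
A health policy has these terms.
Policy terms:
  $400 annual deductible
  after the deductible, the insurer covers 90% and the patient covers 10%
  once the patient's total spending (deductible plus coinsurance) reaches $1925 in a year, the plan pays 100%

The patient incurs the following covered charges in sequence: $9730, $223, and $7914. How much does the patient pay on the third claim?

$569.70

#1 ($9730): $400 to deductible, leaving $9330; coinsurance $9330 × 10% = $933. Patient owes $1333 (running OOP $1333).
#2 ($223): deductible already satisfied, so patient's share is 10% × $223 = $22.30. Patient pays $22.30; OOP now $1355.30.
#3 ($7914): 10% coinsurance on $7914 = $791.40. That would push OOP to $2146.70, over the $1925 cap, so patient pays $1925 − $1355.30 = $569.70.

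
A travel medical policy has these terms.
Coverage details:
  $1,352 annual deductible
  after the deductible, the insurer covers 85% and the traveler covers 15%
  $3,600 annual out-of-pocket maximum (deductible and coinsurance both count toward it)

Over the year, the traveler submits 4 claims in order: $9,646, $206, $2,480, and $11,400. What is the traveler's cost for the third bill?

Bill 1, $9,646: deductible takes $1,352, $8,294 remains; 15% of $8,294 = $1,244.10. Traveler owes $2,596.10 (running OOP $2,596.10).
Bill 2, $206: deductible already satisfied, so traveler's share is 15% × $206 = $30.90. Traveler pays $30.90; OOP now $2,627.
Bill 3, $2,480: deductible met; 15% of $2,480 = $372. Cost to traveler: $372. OOP to date $2,999.

$372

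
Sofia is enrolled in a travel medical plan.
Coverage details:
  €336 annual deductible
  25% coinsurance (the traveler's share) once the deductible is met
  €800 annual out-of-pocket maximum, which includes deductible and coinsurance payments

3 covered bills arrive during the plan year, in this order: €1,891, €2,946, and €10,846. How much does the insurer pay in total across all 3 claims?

Claim 1 — €1,891: €336 to deductible, leaving €1,555; 25% of €1,555 = €388.75. Cost to traveler: €724.75. OOP to date €724.75. Insurer: €1,891 − €724.75 = €1,166.25.
Claim 2 — €2,946: 25% coinsurance on €2,946 = €736.50. Adding that to €724.75 gives €1,461.25, past the €800 cap; traveler pays only €800 − €724.75 = €75.25. Insurer: €2,946 − €75.25 = €2,870.75.
Claim 3 — €10,846: deductible already satisfied, so traveler's share is 25% × €10,846 = €2,711.50. That would push OOP to €3,511.50, over the €800 cap, so traveler pays €800 − €800 = €0. Insurer: €10,846 − €0 = €10,846.
Insurer total = bills − traveler's total = €15,683 − €800 = €14,883.

€14,883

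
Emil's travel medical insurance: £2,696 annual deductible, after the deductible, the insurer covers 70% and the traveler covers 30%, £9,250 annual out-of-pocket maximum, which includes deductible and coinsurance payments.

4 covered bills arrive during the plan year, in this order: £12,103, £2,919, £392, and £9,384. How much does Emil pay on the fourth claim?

£2,738.60

Claim 1 — £12,103: £2,696 to deductible, leaving £9,407; coinsurance £9,407 × 30% = £2,822.10. Traveler owes £5,518.10 (running OOP £5,518.10).
Claim 2 — £2,919: 30% coinsurance on £2,919 = £875.70. Traveler pays £875.70; OOP now £6,393.80.
Claim 3 — £392: deductible already satisfied, so traveler's share is 30% × £392 = £117.60. Cost to traveler: £117.60. OOP to date £6,511.40.
Claim 4 — £9,384: deductible already satisfied, so traveler's share is 30% × £9,384 = £2,815.20. Adding that to £6,511.40 gives £9,326.60, past the £9,250 cap; traveler pays only £9,250 − £6,511.40 = £2,738.60.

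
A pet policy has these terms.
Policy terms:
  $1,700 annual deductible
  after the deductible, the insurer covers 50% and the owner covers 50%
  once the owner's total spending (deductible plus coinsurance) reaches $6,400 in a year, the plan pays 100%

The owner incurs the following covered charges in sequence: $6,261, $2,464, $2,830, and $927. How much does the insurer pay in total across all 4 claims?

$6,082

Bill 1, $6,261: $1,700 to deductible, leaving $4,561; coinsurance $4,561 × 50% = $2,280.50. Owner owes $3,980.50 (running OOP $3,980.50). Plan pays $6,261 − $3,980.50 = $2,280.50.
Bill 2, $2,464: deductible already satisfied, so owner's share is 50% × $2,464 = $1,232. Cost to owner: $1,232. OOP to date $5,212.50. Insurer: $2,464 − $1,232 = $1,232.
Bill 3, $2,830: deductible met; 50% of $2,830 = $1,415. OOP would hit $6,627.50 > $6,400, so the cap limits the owner to $6,400 − $5,212.50 = $1,187.50. Plan pays $2,830 − $1,187.50 = $1,642.50.
Bill 4, $927: deductible already satisfied, so owner's share is 50% × $927 = $463.50. That would push OOP to $6,863.50, over the $6,400 cap, so owner pays $6,400 − $6,400 = $0. Plan pays $927 − $0 = $927.
Insurer total = bills − owner's total = $12,482 − $6,400 = $6,082.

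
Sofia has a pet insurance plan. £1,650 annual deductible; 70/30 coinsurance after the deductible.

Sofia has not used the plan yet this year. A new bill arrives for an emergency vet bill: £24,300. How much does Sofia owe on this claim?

£8,445

Nothing has been paid toward the £1,650 deductible, so the first £1,650 of this charge is applied there.
That leaves £24,300 − £1,650 = £22,650 for coinsurance.
Coinsurance: £22,650 × 30% = £6,795.
Owner responsibility: £1,650 + £6,795 = £8,445.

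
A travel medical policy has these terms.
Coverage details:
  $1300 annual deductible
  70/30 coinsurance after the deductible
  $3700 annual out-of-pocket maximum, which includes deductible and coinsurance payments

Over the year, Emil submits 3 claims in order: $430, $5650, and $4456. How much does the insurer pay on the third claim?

Bill 1, $430: entire amount goes to the deductible. Traveler pays $430; OOP now $430. Insurer: $430 − $430 = $0.
Bill 2, $5650: deductible takes $870, $4780 remains; traveler's 30% is $1434. Traveler pays $2304; OOP now $2734. Plan pays $5650 − $2304 = $3346.
Bill 3, $4456: deductible met; 30% of $4456 = $1336.80. That would push OOP to $4070.80, over the $3700 cap, so traveler pays $3700 − $2734 = $966. Plan pays $4456 − $966 = $3490.

$3490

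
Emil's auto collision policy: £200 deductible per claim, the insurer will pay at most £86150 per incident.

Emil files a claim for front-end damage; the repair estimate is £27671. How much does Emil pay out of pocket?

£200

Less the £200 deductible: £27671 − £200 = £27471.
£27471 ≤ £86150, so the limit doesn't bind; insurer pays £27471.
Driver's share is the uncovered remainder: £27671 − £27471 = £200.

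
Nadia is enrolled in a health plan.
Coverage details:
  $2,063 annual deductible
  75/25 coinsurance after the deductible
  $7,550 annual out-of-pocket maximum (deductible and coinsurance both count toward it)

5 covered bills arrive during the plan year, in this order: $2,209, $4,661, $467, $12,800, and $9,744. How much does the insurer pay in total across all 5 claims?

$22,331

Bill 1, $2,209: $2,063 finishes the deductible; $146 goes to coinsurance; coinsurance $146 × 25% = $36.50. Patient pays $2,099.50; OOP now $2,099.50. Plan pays $2,209 − $2,099.50 = $109.50.
Bill 2, $4,661: 25% coinsurance on $4,661 = $1,165.25. Patient owes $1,165.25 (running OOP $3,264.75). Plan pays $4,661 − $1,165.25 = $3,495.75.
Bill 3, $467: deductible met; 25% of $467 = $116.75. Cost to patient: $116.75. OOP to date $3,381.50. Insurer: $467 − $116.75 = $350.25.
Bill 4, $12,800: 25% coinsurance on $12,800 = $3,200. Patient owes $3,200 (running OOP $6,581.50). Insurer: $12,800 − $3,200 = $9,600.
Bill 5, $9,744: deductible already satisfied, so patient's share is 25% × $9,744 = $2,436. Adding that to $6,581.50 gives $9,017.50, past the $7,550 cap; patient pays only $7,550 − $6,581.50 = $968.50. Insurer: $9,744 − $968.50 = $8,775.50.
Insurer total = bills − patient's total = $29,881 − $7,550 = $22,331.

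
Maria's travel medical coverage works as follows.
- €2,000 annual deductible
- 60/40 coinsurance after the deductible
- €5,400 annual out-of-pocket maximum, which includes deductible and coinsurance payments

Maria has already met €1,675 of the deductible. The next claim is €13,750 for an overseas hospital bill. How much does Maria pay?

€3,725

€1,675 of the €2,000 deductible is already met, leaving €325.
After the €325 deductible portion, €13,750 − €325 = €13,425 is subject to coinsurance.
40% of €13,425 = €5,370 falls to the traveler.
That puts the traveler's cost at €325 + €5,370 = €5,695 before any cap.
That would bring total out-of-pocket to €7,370, past the €5,400 cap. The traveler is capped at €5,400 − €1,675 = €3,725 on this claim.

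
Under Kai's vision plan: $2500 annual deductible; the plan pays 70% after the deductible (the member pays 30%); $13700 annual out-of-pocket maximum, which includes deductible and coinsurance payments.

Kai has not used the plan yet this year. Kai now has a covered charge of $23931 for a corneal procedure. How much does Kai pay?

$8929.30

Deductible not yet touched, so the first $2500 of the bill goes to the deductible.
The remaining $21431 (= $23931 − $2500) moves to coinsurance.
Coinsurance: $21431 × 30% = $6429.30.
Member responsibility before any cap: $2500 + $6429.30 = $8929.30.
Total out-of-pocket so far would be $0 + $8929.30 = $8929.30, below the $13700 cap — no reduction.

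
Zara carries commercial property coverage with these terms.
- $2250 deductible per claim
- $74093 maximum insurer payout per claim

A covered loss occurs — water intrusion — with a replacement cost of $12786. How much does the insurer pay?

$10536

Subtract the deductible: $12786 − $2250 = $10536.
That's under the $74093 cap, so the insurer reimburses the full $10536.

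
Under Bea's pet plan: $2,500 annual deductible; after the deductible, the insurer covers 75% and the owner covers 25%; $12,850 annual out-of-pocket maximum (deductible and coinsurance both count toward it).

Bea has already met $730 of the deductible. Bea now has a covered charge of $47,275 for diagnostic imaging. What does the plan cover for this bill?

$730 of the $2,500 deductible is already met, leaving $1,770.
After the $1,770 deductible portion, $47,275 − $1,770 = $45,505 is subject to coinsurance.
Owner's 25% share of $45,505 is $11,376.25.
That puts the owner's cost at $1,770 + $11,376.25 = $13,146.25 before any cap.
That would bring total out-of-pocket to $13,876.25, past the $12,850 cap. The owner is capped at $12,850 − $730 = $12,120 on this claim.
The insurer covers the remainder: $47,275 − $12,120 = $35,155.

$35,155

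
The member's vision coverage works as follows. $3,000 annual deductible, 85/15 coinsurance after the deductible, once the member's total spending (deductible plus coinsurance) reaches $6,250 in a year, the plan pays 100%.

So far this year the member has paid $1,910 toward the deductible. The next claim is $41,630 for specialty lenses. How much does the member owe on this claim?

$4,340

Deductible still to meet: $3,000 − $1,910 = $1,090.
The remaining $40,540 (= $41,630 − $1,090) moves to coinsurance.
Member's 15% share of $40,540 is $6,081.
So the member owes $1,090 + $6,081 = $7,171 before any cap.
Year-to-date out-of-pocket would reach $1,910 + $7,171 = $9,081, above the $6,250 maximum, so the member pays only $6,250 − $1,910 = $4,340.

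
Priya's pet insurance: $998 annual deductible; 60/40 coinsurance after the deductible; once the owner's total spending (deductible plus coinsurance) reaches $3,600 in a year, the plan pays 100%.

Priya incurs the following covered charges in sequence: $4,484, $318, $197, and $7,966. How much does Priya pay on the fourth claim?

Bill 1, $4,484: deductible takes $998, $3,486 remains; owner's 40% is $1,394.40. Owner pays $2,392.40; OOP now $2,392.40.
Bill 2, $318: deductible met; 40% of $318 = $127.20. Owner owes $127.20 (running OOP $2,519.60).
Bill 3, $197: deductible met; 40% of $197 = $78.80. Owner pays $78.80; OOP now $2,598.40.
Bill 4, $7,966: deductible already satisfied, so owner's share is 40% × $7,966 = $3,186.40. OOP would hit $5,784.80 > $3,600, so the cap limits the owner to $3,600 − $2,598.40 = $1,001.60.

$1,001.60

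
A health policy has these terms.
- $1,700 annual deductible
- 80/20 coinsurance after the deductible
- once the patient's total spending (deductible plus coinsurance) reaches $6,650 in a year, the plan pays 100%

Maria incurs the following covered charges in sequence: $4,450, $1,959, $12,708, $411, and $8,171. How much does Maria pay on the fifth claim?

#1 ($4,450): $1,700 to deductible, leaving $2,750; coinsurance $2,750 × 20% = $550. Cost to patient: $2,250. OOP to date $2,250.
#2 ($1,959): deductible already satisfied, so patient's share is 20% × $1,959 = $391.80. Cost to patient: $391.80. OOP to date $2,641.80.
#3 ($12,708): deductible already satisfied, so patient's share is 20% × $12,708 = $2,541.60. Cost to patient: $2,541.60. OOP to date $5,183.40.
#4 ($411): 20% coinsurance on $411 = $82.20. Cost to patient: $82.20. OOP to date $5,265.60.
#5 ($8,171): deductible already satisfied, so patient's share is 20% × $8,171 = $1,634.20. That would push OOP to $6,899.80, over the $6,650 cap, so patient pays $6,650 − $5,265.60 = $1,384.40.

$1,384.40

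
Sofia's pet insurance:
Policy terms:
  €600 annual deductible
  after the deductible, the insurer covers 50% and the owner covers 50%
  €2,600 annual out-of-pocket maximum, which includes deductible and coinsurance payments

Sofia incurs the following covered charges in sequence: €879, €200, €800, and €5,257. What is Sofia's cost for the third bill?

#1 (€879): €600 to deductible, leaving €279; coinsurance €279 × 50% = €139.50. Owner owes €739.50 (running OOP €739.50).
#2 (€200): deductible already satisfied, so owner's share is 50% × €200 = €100. Owner pays €100; OOP now €839.50.
#3 (€800): deductible already satisfied, so owner's share is 50% × €800 = €400. Cost to owner: €400. OOP to date €1,239.50.

€400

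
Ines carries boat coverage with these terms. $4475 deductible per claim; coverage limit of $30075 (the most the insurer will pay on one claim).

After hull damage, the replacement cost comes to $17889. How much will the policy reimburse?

$13414

After the deductible, $17889 − $4475 = $13414 remains.
That's under the $30075 cap, so the insurer reimburses the full $13414.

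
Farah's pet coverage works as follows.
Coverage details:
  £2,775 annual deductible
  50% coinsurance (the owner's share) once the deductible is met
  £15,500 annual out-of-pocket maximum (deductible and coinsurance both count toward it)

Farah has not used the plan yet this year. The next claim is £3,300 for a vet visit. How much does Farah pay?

Nothing has been paid toward the £2,775 deductible, so the first £2,775 of this charge is applied there.
After the £2,775 deductible portion, £3,300 − £2,775 = £525 is subject to coinsurance.
Coinsurance: £525 × 50% = £262.50.
That puts the owner's cost at £2,775 + £262.50 = £3,037.50 before any cap.
Year-to-date out-of-pocket becomes £0 + £3,037.50 = £3,037.50, still under the £15,500 maximum, so no cap applies.

£3,037.50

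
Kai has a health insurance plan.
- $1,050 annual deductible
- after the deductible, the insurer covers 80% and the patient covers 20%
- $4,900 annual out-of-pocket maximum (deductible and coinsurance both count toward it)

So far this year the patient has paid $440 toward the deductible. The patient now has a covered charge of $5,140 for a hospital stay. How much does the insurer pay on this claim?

$3,624

Deductible still to meet: $1,050 − $440 = $610.
The remaining $4,530 (= $5,140 − $610) moves to coinsurance.
20% of $4,530 = $906 falls to the patient.
Patient responsibility before any cap: $610 + $906 = $1,516.
Year-to-date out-of-pocket becomes $440 + $1,516 = $1,956, still under the $4,900 maximum, so no cap applies.
The insurer covers the remainder: $5,140 − $1,516 = $3,624.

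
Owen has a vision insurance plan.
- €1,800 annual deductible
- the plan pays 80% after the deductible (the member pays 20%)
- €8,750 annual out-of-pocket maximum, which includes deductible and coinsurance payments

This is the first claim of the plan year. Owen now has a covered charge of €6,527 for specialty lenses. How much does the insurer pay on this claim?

The full €1,800 deductible is still open; €1,800 of this bill applies to it.
That leaves €6,527 − €1,800 = €4,727 for coinsurance.
Member's 20% share of €4,727 is €945.40.
So the member owes €1,800 + €945.40 = €2,745.40 before any cap.
Year-to-date out-of-pocket becomes €0 + €2,745.40 = €2,745.40, still under the €8,750 maximum, so no cap applies.
The plan picks up €6,527 − €2,745.40 = €3,781.60.

€3,781.60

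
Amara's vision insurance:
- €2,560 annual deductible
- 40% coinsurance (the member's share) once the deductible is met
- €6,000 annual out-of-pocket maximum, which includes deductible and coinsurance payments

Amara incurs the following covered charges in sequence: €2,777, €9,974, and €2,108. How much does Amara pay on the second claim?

€3,353.20

Claim 1 — €2,777: €2,560 to deductible, leaving €217; member's 40% is €86.80. Member owes €2,646.80 (running OOP €2,646.80).
Claim 2 — €9,974: 40% coinsurance on €9,974 = €3,989.60. OOP would hit €6,636.40 > €6,000, so the cap limits the member to €6,000 − €2,646.80 = €3,353.20.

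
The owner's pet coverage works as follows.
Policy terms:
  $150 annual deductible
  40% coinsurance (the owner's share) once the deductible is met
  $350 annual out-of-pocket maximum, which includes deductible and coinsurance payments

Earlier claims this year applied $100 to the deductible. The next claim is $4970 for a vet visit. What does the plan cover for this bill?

$4720

$100 of the $150 deductible is already met, leaving $50.
The remaining $4920 (= $4970 − $50) moves to coinsurance.
40% of $4920 = $1968 falls to the owner.
That puts the owner's cost at $50 + $1968 = $2018 before any cap.
Adding $2018 to the $100 already spent would give $2118, which exceeds the $350 cap; the owner pays just $350 − $100 = $250.
The plan picks up $4970 − $250 = $4720.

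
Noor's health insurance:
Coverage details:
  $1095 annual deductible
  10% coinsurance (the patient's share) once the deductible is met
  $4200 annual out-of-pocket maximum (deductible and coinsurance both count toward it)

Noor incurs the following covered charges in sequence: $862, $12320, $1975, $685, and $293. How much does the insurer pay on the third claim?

Bill 1, $862: all of it applies to the deductible. Patient pays $862; OOP now $862. Insurer: $862 − $862 = $0.
Bill 2, $12320: $233 finishes the deductible; $12087 goes to coinsurance; patient's 10% is $1208.70. Cost to patient: $1441.70. OOP to date $2303.70. Plan pays $12320 − $1441.70 = $10878.30.
Bill 3, $1975: deductible already satisfied, so patient's share is 10% × $1975 = $197.50. Cost to patient: $197.50. OOP to date $2501.20. Insurer: $1975 − $197.50 = $1777.50.

$1777.50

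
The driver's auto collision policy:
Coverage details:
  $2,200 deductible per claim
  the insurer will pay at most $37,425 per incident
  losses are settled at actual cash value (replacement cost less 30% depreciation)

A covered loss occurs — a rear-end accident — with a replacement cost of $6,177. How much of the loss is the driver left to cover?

At 30% depreciation, ACV = $6,177 − $1,853.10 = $4,323.90.
Subtract the deductible: $4,323.90 − $2,200 = $2,123.90.
That's under the $37,425 cap, so the insurer reimburses the full $2,123.90.
Driver's share is the uncovered remainder: $6,177 − $2,123.90 = $4,053.10.

$4,053.10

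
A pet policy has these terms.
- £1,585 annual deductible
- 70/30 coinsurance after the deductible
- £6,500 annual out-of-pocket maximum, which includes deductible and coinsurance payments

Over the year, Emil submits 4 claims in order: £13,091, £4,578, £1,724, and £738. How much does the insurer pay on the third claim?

£1,634.20

Claim 1 (£13,091): £1,585 finishes the deductible; £11,506 goes to coinsurance; 30% of £11,506 = £3,451.80. Cost to owner: £5,036.80. OOP to date £5,036.80. Insurer: £13,091 − £5,036.80 = £8,054.20.
Claim 2 (£4,578): deductible met; 30% of £4,578 = £1,373.40. Cost to owner: £1,373.40. OOP to date £6,410.20. Plan pays £4,578 − £1,373.40 = £3,204.60.
Claim 3 (£1,724): 30% coinsurance on £1,724 = £517.20. OOP would hit £6,927.40 > £6,500, so the cap limits the owner to £6,500 − £6,410.20 = £89.80. Insurer: £1,724 − £89.80 = £1,634.20.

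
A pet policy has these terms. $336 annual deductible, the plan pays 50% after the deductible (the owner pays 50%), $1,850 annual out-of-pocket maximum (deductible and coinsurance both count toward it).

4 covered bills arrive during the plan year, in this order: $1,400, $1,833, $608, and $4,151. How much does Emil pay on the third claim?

$65.50

#1 ($1,400): $336 finishes the deductible; $1,064 goes to coinsurance; 50% of $1,064 = $532. Cost to owner: $868. OOP to date $868.
#2 ($1,833): 50% coinsurance on $1,833 = $916.50. Cost to owner: $916.50. OOP to date $1,784.50.
#3 ($608): deductible already satisfied, so owner's share is 50% × $608 = $304. That would push OOP to $2,088.50, over the $1,850 cap, so owner pays $1,850 − $1,784.50 = $65.50.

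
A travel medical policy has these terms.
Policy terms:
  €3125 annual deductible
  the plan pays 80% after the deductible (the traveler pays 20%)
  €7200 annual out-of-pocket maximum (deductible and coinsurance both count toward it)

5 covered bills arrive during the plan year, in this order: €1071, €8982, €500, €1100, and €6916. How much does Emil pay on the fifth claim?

#1 (€1071): fully absorbed by the deductible. Cost to traveler: €1071. OOP to date €1071.
#2 (€8982): deductible takes €2054, €6928 remains; traveler's 20% is €1385.60. Traveler owes €3439.60 (running OOP €4510.60).
#3 (€500): deductible already satisfied, so traveler's share is 20% × €500 = €100. Traveler owes €100 (running OOP €4610.60).
#4 (€1100): deductible met; 20% of €1100 = €220. Traveler owes €220 (running OOP €4830.60).
#5 (€6916): deductible met; 20% of €6916 = €1383.20. Cost to traveler: €1383.20. OOP to date €6213.80.

€1383.20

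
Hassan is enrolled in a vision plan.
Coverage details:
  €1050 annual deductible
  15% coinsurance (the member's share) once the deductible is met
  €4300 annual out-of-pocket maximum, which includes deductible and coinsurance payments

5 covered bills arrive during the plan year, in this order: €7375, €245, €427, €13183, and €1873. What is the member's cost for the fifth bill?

#1 (€7375): €1050 finishes the deductible; €6325 goes to coinsurance; 15% of €6325 = €948.75. Member pays €1998.75; OOP now €1998.75.
#2 (€245): deductible already satisfied, so member's share is 15% × €245 = €36.75. Member owes €36.75 (running OOP €2035.50).
#3 (€427): 15% coinsurance on €427 = €64.05. Member owes €64.05 (running OOP €2099.55).
#4 (€13183): deductible already satisfied, so member's share is 15% × €13183 = €1977.45. Cost to member: €1977.45. OOP to date €4077.
#5 (€1873): 15% coinsurance on €1873 = €280.95. That would push OOP to €4357.95, over the €4300 cap, so member pays €4300 − €4077 = €223.

€223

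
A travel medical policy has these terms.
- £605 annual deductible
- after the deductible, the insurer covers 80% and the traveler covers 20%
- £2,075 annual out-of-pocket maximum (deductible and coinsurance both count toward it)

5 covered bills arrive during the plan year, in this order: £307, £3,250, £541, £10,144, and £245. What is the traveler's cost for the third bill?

£108.20

#1 (£307): entire amount goes to the deductible. Traveler owes £307 (running OOP £307).
#2 (£3,250): £298 finishes the deductible; £2,952 goes to coinsurance; traveler's 20% is £590.40. Traveler owes £888.40 (running OOP £1,195.40).
#3 (£541): 20% coinsurance on £541 = £108.20. Traveler owes £108.20 (running OOP £1,303.60).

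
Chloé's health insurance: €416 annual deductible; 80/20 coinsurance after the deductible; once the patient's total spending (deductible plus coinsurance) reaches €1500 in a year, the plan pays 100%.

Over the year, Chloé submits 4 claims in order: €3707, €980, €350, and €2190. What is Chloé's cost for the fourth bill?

€159.80

#1 (€3707): €416 to deductible, leaving €3291; 20% of €3291 = €658.20. Patient pays €1074.20; OOP now €1074.20.
#2 (€980): 20% coinsurance on €980 = €196. Patient pays €196; OOP now €1270.20.
#3 (€350): deductible already satisfied, so patient's share is 20% × €350 = €70. Cost to patient: €70. OOP to date €1340.20.
#4 (€2190): deductible met; 20% of €2190 = €438. OOP would hit €1778.20 > €1500, so the cap limits the patient to €1500 − €1340.20 = €159.80.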